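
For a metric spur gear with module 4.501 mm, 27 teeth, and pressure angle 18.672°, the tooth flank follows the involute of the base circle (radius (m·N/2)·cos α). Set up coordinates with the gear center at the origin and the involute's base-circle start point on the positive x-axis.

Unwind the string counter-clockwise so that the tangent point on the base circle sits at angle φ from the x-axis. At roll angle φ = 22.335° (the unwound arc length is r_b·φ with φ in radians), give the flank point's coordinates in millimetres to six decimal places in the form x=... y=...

x=61.774350 y=1.119479

pitch radius r_p = m·N/2 = 4.501·27/2 = 60.763500
base radius r_b = r_p·cos α = 60.763500·cos 18.672° = 57.565325
roll angle φ = 22.335° = 0.38981929 rad
x = r_b·(cos φ + φ·sin φ) = 57.565325·(0.92497775 + 0.38981929·0.38002127) = 61.774350
y = r_b·(sin φ − φ·cos φ) = 57.565325·(0.38002127 − 0.38981929·0.92497775) = 1.119479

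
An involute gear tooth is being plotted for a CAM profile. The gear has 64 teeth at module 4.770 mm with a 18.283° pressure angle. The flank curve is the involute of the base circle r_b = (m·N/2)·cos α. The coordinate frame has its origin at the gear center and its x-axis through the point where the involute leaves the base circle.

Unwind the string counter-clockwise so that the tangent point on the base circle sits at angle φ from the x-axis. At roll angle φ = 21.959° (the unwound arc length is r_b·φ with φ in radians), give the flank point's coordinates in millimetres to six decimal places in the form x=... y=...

x=155.191231 y=2.679956

pitch radius r_p = m·N/2 = 4.770·64/2 = 152.640000
base radius r_b = r_p·cos α = 152.640000·cos 18.283° = 144.934519
roll angle φ = 21.959° = 0.38325685 rad
x = r_b·(cos φ + φ·sin φ) = 144.934519·(0.92745168 + 0.38325685·0.37394302) = 155.191231
y = r_b·(sin φ − φ·cos φ) = 144.934519·(0.37394302 − 0.38325685·0.92745168) = 2.679956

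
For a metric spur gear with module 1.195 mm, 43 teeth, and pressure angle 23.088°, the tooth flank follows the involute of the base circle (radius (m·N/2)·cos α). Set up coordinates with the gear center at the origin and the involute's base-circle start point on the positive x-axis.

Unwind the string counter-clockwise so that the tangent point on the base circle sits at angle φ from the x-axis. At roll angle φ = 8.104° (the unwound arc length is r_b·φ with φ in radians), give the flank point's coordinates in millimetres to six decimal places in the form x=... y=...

pitch radius r_p = m·N/2 = 1.195·43/2 = 25.692500
base radius r_b = r_p·cos α = 25.692500·cos 23.088° = 23.634624
roll angle φ = 8.104° = 0.14144148 rad
x = r_b·(cos φ + φ·sin φ) = 23.634624·(0.99001382 + 0.14144148·0.14097035) = 23.869857
y = r_b·(sin φ − φ·cos φ) = 23.634624·(0.14097035 − 0.14144148·0.99001382) = 0.022248

x=23.869857 y=0.022248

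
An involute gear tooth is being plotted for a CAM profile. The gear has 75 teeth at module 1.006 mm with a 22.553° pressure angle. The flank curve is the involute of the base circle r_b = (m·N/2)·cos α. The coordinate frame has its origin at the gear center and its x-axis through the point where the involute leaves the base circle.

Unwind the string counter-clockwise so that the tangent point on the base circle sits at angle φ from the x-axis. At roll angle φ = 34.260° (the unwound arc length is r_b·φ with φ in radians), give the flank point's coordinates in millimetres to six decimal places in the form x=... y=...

pitch radius r_p = m·N/2 = 1.006·75/2 = 37.725000
base radius r_b = r_p·cos α = 37.725000·cos 22.553° = 34.839986
roll angle φ = 34.260° = 0.59794980 rad
x = r_b·(cos φ + φ·sin φ) = 34.839986·(0.82649151 + 0.59794980·0.56294919) = 40.522627
y = r_b·(sin φ − φ·cos φ) = 34.839986·(0.56294919 − 0.59794980·0.82649151) = 2.395206

x=40.522627 y=2.395206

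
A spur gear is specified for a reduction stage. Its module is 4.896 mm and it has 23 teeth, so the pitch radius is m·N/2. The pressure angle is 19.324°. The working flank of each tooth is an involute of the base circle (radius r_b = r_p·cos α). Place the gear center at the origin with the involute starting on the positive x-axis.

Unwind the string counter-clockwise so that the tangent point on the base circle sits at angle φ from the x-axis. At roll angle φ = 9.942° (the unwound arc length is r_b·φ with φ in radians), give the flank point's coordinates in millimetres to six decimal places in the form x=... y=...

pitch radius r_p = m·N/2 = 4.896·23/2 = 56.304000
base radius r_b = r_p·cos α = 56.304000·cos 19.324° = 53.131969
roll angle φ = 9.942° = 0.17352063 rad
x = r_b·(cos φ + φ·sin φ) = 53.131969·(0.98498303 + 0.17352063·0.17265118) = 53.925844
y = r_b·(sin φ − φ·cos φ) = 53.131969·(0.17265118 − 0.17352063·0.98498303) = 0.092253

x=53.925844 y=0.092253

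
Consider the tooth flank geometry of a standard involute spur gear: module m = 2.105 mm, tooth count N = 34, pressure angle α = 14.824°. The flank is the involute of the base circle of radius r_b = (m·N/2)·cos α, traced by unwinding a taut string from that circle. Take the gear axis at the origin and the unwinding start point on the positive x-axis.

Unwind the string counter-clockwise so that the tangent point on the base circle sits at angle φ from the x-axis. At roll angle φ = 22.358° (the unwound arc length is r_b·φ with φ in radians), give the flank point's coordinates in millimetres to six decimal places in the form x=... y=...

x=37.128370 y=0.674811

pitch radius r_p = m·N/2 = 2.105·34/2 = 35.785000
base radius r_b = r_p·cos α = 35.785000·cos 14.824° = 34.593943
roll angle φ = 22.358° = 0.39022071 rad
x = r_b·(cos φ + φ·sin φ) = 34.593943·(0.92482512 + 0.39022071·0.38039255) = 37.128370
y = r_b·(sin φ − φ·cos φ) = 34.593943·(0.38039255 − 0.39022071·0.92482512) = 0.674811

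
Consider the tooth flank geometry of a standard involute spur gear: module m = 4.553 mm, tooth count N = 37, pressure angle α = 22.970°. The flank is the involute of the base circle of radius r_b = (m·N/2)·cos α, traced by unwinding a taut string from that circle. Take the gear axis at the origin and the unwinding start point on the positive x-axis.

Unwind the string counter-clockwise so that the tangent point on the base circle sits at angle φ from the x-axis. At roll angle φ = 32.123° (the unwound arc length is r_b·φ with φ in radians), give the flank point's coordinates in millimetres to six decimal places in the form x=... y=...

x=88.799059 y=4.414057

pitch radius r_p = m·N/2 = 4.553·37/2 = 84.230500
base radius r_b = r_p·cos α = 84.230500·cos 22.970° = 77.551806
roll angle φ = 32.123° = 0.56065212 rad
x = r_b·(cos φ + φ·sin φ) = 77.551806·(0.84690854 + 0.56065212·0.53173859) = 88.799059
y = r_b·(sin φ − φ·cos φ) = 77.551806·(0.53173859 − 0.56065212·0.84690854) = 4.414057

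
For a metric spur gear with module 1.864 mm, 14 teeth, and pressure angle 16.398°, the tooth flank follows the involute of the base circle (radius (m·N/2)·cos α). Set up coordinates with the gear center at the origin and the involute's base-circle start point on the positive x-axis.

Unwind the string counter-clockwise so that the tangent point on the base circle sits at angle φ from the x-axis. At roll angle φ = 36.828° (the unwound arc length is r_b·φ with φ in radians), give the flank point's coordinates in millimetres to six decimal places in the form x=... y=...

pitch radius r_p = m·N/2 = 1.864·14/2 = 13.048000
base radius r_b = r_p·cos α = 13.048000·cos 16.398° = 12.517257
roll angle φ = 36.828° = 0.64276986 rad
x = r_b·(cos φ + φ·sin φ) = 12.517257·(0.80043854 + 0.64276986·0.59941484) = 14.842017
y = r_b·(sin φ − φ·cos φ) = 12.517257·(0.59941484 − 0.64276986·0.80043854) = 1.062929

x=14.842017 y=1.062929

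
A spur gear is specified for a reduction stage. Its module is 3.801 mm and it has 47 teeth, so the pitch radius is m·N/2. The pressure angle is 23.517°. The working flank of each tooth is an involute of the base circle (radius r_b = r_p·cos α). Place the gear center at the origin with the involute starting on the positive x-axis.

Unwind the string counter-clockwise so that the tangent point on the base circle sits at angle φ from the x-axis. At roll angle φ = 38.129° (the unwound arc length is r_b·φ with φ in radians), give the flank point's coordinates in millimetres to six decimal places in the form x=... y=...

pitch radius r_p = m·N/2 = 3.801·47/2 = 89.323500
base radius r_b = r_p·cos α = 89.323500·cos 23.517° = 81.904444
roll angle φ = 38.129° = 0.66547659 rad
x = r_b·(cos φ + φ·sin φ) = 81.904444·(0.78662261 + 0.66547659·0.61743410) = 98.081436
y = r_b·(sin φ − φ·cos φ) = 81.904444·(0.61743410 − 0.66547659·0.78662261) = 7.695346

x=98.081436 y=7.695346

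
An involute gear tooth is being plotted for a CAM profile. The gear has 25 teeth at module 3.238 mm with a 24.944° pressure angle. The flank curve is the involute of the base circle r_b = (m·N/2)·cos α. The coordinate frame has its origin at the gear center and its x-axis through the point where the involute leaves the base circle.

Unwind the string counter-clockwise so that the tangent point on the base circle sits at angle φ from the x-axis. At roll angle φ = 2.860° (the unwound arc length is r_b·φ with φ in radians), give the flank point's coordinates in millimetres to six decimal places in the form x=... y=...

x=36.745201 y=0.001521

pitch radius r_p = m·N/2 = 3.238·25/2 = 40.475000
base radius r_b = r_p·cos α = 40.475000·cos 24.944° = 36.699509
roll angle φ = 2.860° = 0.04991642 rad
x = r_b·(cos φ + φ·sin φ) = 36.699509·(0.99875443 + 0.04991642·0.04989569) = 36.745201
y = r_b·(sin φ − φ·cos φ) = 36.699509·(0.04989569 − 0.04991642·0.99875443) = 0.001521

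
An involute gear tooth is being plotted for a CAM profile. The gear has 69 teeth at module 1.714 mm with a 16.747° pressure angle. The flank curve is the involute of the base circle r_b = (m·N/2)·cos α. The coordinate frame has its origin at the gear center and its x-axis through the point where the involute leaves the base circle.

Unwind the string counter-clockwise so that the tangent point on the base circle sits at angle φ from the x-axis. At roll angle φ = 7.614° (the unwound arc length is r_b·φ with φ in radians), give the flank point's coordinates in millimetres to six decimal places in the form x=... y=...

x=57.122741 y=0.044217

pitch radius r_p = m·N/2 = 1.714·69/2 = 59.133000
base radius r_b = r_p·cos α = 59.133000·cos 16.747° = 56.624960
roll angle φ = 7.614° = 0.13288937 rad
x = r_b·(cos φ + φ·sin φ) = 56.624960·(0.99118319 + 0.13288937·0.13249859) = 57.122741
y = r_b·(sin φ − φ·cos φ) = 56.624960·(0.13249859 − 0.13288937·0.99118319) = 0.044217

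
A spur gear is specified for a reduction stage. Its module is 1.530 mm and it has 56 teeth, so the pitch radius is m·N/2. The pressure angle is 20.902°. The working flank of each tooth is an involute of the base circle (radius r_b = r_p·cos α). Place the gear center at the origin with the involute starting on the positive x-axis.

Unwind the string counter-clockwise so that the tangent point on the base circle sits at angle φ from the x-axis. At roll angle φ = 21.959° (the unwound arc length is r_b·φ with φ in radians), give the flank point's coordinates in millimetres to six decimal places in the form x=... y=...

pitch radius r_p = m·N/2 = 1.530·56/2 = 42.840000
base radius r_b = r_p·cos α = 42.840000·cos 20.902° = 40.020786
roll angle φ = 21.959° = 0.38325685 rad
x = r_b·(cos φ + φ·sin φ) = 40.020786·(0.92745168 + 0.38325685·0.37394302) = 42.852973
y = r_b·(sin φ − φ·cos φ) = 40.020786·(0.37394302 − 0.38325685·0.92745168) = 0.740017

x=42.852973 y=0.740017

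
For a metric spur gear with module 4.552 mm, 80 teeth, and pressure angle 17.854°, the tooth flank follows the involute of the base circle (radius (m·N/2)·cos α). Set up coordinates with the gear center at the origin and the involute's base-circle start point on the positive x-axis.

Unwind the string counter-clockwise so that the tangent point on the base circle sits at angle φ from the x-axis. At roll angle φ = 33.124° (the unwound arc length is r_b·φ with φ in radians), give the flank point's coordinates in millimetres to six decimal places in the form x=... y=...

x=199.898290 y=10.793953

pitch radius r_p = m·N/2 = 4.552·80/2 = 182.080000
base radius r_b = r_p·cos α = 182.080000·cos 17.854° = 173.311184
roll angle φ = 33.124° = 0.57812286 rad
x = r_b·(cos φ + φ·sin φ) = 173.311184·(0.83748989 + 0.57812286·0.54645282) = 199.898290
y = r_b·(sin φ − φ·cos φ) = 173.311184·(0.54645282 − 0.57812286·0.83748989) = 10.793953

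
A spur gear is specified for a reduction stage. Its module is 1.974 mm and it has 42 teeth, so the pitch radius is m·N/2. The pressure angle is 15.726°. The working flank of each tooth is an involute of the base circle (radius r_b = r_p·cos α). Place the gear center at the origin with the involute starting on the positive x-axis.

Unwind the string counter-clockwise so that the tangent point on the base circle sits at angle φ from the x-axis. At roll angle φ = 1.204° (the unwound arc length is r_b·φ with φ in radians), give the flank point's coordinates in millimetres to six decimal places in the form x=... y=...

x=39.911138 y=0.000123

pitch radius r_p = m·N/2 = 1.974·42/2 = 41.454000
base radius r_b = r_p·cos α = 41.454000·cos 15.726° = 39.902329
roll angle φ = 1.204° = 0.02101376 rad
x = r_b·(cos φ + φ·sin φ) = 39.902329·(0.99977922 + 0.02101376·0.02101222) = 39.911138
y = r_b·(sin φ − φ·cos φ) = 39.902329·(0.02101222 − 0.02101376·0.99977922) = 0.000123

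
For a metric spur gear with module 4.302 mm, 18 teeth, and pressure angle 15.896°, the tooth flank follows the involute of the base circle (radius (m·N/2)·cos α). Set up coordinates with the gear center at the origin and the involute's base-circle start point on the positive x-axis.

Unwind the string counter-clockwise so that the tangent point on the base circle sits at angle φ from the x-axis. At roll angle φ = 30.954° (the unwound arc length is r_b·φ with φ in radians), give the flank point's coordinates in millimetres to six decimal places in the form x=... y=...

x=42.281533 y=1.900693

pitch radius r_p = m·N/2 = 4.302·18/2 = 38.718000
base radius r_b = r_p·cos α = 38.718000·cos 15.896° = 37.237440
roll angle φ = 30.954° = 0.54024922 rad
x = r_b·(cos φ + φ·sin φ) = 37.237440·(0.85758052 + 0.54024922·0.51434973) = 42.281533
y = r_b·(sin φ − φ·cos φ) = 37.237440·(0.51434973 − 0.54024922·0.85758052) = 1.900693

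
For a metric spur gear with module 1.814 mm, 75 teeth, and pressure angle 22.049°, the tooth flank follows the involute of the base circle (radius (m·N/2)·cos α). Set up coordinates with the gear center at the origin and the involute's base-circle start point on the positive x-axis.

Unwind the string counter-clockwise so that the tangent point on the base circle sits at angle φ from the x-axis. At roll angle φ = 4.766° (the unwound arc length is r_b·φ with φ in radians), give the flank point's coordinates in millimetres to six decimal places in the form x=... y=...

pitch radius r_p = m·N/2 = 1.814·75/2 = 68.025000
base radius r_b = r_p·cos α = 68.025000·cos 22.049° = 63.049866
roll angle φ = 4.766° = 0.08318239 rad
x = r_b·(cos φ + φ·sin φ) = 63.049866·(0.99654234 + 0.08318239·0.08308650) = 63.267619
y = r_b·(sin φ − φ·cos φ) = 63.049866·(0.08308650 − 0.08318239·0.99654234) = 0.012088

x=63.267619 y=0.012088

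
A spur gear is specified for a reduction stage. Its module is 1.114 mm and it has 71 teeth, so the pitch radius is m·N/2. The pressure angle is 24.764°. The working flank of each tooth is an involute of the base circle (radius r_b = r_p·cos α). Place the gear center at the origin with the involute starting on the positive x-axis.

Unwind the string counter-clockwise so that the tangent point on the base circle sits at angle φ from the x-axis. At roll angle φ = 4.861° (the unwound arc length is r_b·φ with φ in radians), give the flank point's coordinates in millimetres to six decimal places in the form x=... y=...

pitch radius r_p = m·N/2 = 1.114·71/2 = 39.547000
base radius r_b = r_p·cos α = 39.547000·cos 24.764° = 35.910291
roll angle φ = 4.861° = 0.08484045 rad
x = r_b·(cos φ + φ·sin φ) = 35.910291·(0.99640321 + 0.08484045·0.08473871) = 36.039298
y = r_b·(sin φ − φ·cos φ) = 35.910291·(0.08473871 − 0.08484045·0.99640321) = 0.007305

x=36.039298 y=0.007305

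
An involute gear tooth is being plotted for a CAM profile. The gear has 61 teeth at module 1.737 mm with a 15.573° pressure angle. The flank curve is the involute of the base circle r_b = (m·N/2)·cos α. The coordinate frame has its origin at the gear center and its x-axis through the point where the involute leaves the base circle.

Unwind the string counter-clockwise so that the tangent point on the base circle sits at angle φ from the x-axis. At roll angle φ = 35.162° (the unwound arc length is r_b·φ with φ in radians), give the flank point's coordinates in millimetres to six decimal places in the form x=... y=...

x=59.757641 y=3.785668

pitch radius r_p = m·N/2 = 1.737·61/2 = 52.978500
base radius r_b = r_p·cos α = 52.978500·cos 15.573° = 51.033616
roll angle φ = 35.162° = 0.61369267 rad
x = r_b·(cos φ + φ·sin φ) = 51.033616·(0.81752702 + 0.61369267·0.57589024) = 59.757641
y = r_b·(sin φ − φ·cos φ) = 51.033616·(0.57589024 − 0.61369267·0.81752702) = 3.785668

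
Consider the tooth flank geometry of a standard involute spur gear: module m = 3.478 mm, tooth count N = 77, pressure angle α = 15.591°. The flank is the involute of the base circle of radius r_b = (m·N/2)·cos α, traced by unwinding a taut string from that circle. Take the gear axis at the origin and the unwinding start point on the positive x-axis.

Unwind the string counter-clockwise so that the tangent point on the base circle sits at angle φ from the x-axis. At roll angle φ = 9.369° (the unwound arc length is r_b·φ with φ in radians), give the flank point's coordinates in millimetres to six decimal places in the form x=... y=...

x=130.688832 y=0.187473

pitch radius r_p = m·N/2 = 3.478·77/2 = 133.903000
base radius r_b = r_p·cos α = 133.903000·cos 15.591° = 128.976012
roll angle φ = 9.369° = 0.16351990 rad
x = r_b·(cos φ + φ·sin φ) = 128.976012·(0.98666039 + 0.16351990·0.16279215) = 130.688832
y = r_b·(sin φ − φ·cos φ) = 128.976012·(0.16279215 − 0.16351990·0.98666039) = 0.187473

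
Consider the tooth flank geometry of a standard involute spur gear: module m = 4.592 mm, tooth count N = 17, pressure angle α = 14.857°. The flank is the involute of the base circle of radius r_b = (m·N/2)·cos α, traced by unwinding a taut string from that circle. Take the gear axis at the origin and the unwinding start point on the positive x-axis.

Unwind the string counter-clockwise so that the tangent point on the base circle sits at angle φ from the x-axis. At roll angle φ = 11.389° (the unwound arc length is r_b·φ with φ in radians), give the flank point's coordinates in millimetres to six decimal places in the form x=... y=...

x=38.465098 y=0.098379

pitch radius r_p = m·N/2 = 4.592·17/2 = 39.032000
base radius r_b = r_p·cos α = 39.032000·cos 14.857° = 37.727113
roll angle φ = 11.389° = 0.19877555 rad
x = r_b·(cos φ + φ·sin φ) = 37.727113·(0.98030910 + 0.19877555·0.19746914) = 38.465098
y = r_b·(sin φ − φ·cos φ) = 37.727113·(0.19746914 − 0.19877555·0.98030910) = 0.098379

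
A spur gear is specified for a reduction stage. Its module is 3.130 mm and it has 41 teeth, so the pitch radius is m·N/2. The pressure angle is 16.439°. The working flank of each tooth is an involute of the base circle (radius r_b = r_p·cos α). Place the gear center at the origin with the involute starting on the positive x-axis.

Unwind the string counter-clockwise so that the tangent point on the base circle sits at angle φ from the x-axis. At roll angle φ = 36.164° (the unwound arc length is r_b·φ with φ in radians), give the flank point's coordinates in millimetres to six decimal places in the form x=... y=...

x=72.606687 y=4.955764

pitch radius r_p = m·N/2 = 3.130·41/2 = 64.165000
base radius r_b = r_p·cos α = 64.165000·cos 16.439° = 61.542035
roll angle φ = 36.164° = 0.63118087 rad
x = r_b·(cos φ + φ·sin φ) = 61.542035·(0.80733124 + 0.63118087·0.59009852) = 72.606687
y = r_b·(sin φ − φ·cos φ) = 61.542035·(0.59009852 − 0.63118087·0.80733124) = 4.955764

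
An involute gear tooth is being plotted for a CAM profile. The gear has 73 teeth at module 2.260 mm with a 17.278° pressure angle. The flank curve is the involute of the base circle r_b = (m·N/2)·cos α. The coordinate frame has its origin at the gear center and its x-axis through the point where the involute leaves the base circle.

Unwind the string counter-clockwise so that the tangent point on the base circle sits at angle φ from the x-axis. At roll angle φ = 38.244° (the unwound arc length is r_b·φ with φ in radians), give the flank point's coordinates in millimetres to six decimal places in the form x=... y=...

pitch radius r_p = m·N/2 = 2.260·73/2 = 82.490000
base radius r_b = r_p·cos α = 82.490000·cos 17.278° = 78.767632
roll angle φ = 38.244° = 0.66748372 rad
x = r_b·(cos φ + φ·sin φ) = 78.767632·(0.78538176 + 0.66748372·0.61901171) = 94.407890
y = r_b·(sin φ − φ·cos φ) = 78.767632·(0.61901171 − 0.66748372·0.78538176) = 7.465767

x=94.407890 y=7.465767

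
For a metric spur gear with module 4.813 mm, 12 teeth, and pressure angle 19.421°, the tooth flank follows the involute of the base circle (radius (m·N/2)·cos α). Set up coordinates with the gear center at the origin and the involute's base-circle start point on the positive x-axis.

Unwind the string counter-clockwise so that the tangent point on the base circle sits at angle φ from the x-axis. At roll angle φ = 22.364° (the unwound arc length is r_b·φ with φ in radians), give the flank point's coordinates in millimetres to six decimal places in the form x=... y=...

pitch radius r_p = m·N/2 = 4.813·12/2 = 28.878000
base radius r_b = r_p·cos α = 28.878000·cos 19.421° = 27.234866
roll angle φ = 22.364° = 0.39032543 rad
x = r_b·(cos φ + φ·sin φ) = 27.234866·(0.92478528 + 0.39032543·0.38048939) = 29.231181
y = r_b·(sin φ − φ·cos φ) = 27.234866·(0.38048939 − 0.39032543·0.92478528) = 0.531684

x=29.231181 y=0.531684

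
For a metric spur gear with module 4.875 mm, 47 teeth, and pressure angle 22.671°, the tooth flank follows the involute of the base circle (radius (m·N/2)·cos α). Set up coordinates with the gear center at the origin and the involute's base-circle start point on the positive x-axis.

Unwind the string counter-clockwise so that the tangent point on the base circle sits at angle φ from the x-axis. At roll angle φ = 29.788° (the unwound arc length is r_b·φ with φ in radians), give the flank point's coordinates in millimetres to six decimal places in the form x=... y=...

pitch radius r_p = m·N/2 = 4.875·47/2 = 114.562500
base radius r_b = r_p·cos α = 114.562500·cos 22.671° = 105.710633
roll angle φ = 29.788° = 0.51989868 rad
x = r_b·(cos φ + φ·sin φ) = 105.710633·(0.86786952 + 0.51989868·0.49679221) = 119.046149
y = r_b·(sin φ − φ·cos φ) = 105.710633·(0.49679221 − 0.51989868·0.86786952) = 4.819135

x=119.046149 y=4.819135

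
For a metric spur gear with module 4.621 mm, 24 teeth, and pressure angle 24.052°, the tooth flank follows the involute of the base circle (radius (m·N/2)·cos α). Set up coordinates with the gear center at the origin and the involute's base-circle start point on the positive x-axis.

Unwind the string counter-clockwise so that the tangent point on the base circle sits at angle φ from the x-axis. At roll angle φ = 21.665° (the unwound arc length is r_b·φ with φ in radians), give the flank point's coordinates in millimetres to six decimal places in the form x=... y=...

pitch radius r_p = m·N/2 = 4.621·24/2 = 55.452000
base radius r_b = r_p·cos α = 55.452000·cos 24.052° = 50.637432
roll angle φ = 21.665° = 0.37812558 rad
x = r_b·(cos φ + φ·sin φ) = 50.637432·(0.92935826 + 0.37812558·0.36917911) = 54.129102
y = r_b·(sin φ − φ·cos φ) = 50.637432·(0.36917911 − 0.37812558·0.92935826) = 0.899573

x=54.129102 y=0.899573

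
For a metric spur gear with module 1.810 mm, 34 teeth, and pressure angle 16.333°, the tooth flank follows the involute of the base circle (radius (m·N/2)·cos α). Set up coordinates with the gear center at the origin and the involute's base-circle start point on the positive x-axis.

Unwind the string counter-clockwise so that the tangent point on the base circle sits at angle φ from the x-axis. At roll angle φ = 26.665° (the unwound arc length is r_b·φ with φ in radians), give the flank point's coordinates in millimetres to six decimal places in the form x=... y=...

x=32.554908 y=0.970817

pitch radius r_p = m·N/2 = 1.810·34/2 = 30.770000
base radius r_b = r_p·cos α = 30.770000·cos 16.333° = 29.528230
roll angle φ = 26.665° = 0.46539205 rad
x = r_b·(cos φ + φ·sin φ) = 29.528230·(0.89364569 + 0.46539205·0.44877319) = 32.554908
y = r_b·(sin φ − φ·cos φ) = 29.528230·(0.44877319 − 0.46539205·0.89364569) = 0.970817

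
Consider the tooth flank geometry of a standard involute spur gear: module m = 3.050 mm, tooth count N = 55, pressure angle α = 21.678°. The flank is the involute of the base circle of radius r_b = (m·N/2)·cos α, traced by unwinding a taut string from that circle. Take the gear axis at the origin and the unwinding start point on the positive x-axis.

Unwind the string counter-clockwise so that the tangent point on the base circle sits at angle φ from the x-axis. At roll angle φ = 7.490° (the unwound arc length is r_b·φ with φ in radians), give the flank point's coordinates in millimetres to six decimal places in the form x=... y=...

x=78.606040 y=0.057942

pitch radius r_p = m·N/2 = 3.050·55/2 = 83.875000
base radius r_b = r_p·cos α = 83.875000·cos 21.678° = 77.942897
roll angle φ = 7.490° = 0.13072516 rad
x = r_b·(cos φ + φ·sin φ) = 77.942897·(0.99146763 + 0.13072516·0.13035315) = 78.606040
y = r_b·(sin φ − φ·cos φ) = 77.942897·(0.13035315 − 0.13072516·0.99146763) = 0.057942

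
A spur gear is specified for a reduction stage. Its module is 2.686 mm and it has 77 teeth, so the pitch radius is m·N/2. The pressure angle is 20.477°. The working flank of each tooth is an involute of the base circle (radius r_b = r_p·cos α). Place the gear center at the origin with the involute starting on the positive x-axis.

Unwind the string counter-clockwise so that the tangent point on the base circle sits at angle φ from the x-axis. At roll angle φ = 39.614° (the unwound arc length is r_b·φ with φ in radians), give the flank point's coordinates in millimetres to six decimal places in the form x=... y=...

pitch radius r_p = m·N/2 = 2.686·77/2 = 103.411000
base radius r_b = r_p·cos α = 103.411000·cos 20.477° = 96.876738
roll angle φ = 39.614° = 0.69139473 rad
x = r_b·(cos φ + φ·sin φ) = 96.876738·(0.77035747 + 0.69139473·0.63761224) = 117.337028
y = r_b·(sin φ − φ·cos φ) = 96.876738·(0.63761224 − 0.69139473·0.77035747) = 10.171200

x=117.337028 y=10.171200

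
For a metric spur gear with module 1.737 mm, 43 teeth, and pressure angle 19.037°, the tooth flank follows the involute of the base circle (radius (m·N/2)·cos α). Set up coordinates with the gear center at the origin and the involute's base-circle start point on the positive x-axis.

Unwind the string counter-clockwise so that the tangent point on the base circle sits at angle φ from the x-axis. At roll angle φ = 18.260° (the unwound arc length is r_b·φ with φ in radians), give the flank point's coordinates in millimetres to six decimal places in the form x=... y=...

pitch radius r_p = m·N/2 = 1.737·43/2 = 37.345500
base radius r_b = r_p·cos α = 37.345500·cos 19.037° = 35.303005
roll angle φ = 18.260° = 0.31869712 rad
x = r_b·(cos φ + φ·sin φ) = 35.303005·(0.94964445 + 0.31869712·0.31332956) = 37.050563
y = r_b·(sin φ − φ·cos φ) = 35.303005·(0.31332956 − 0.31869712·0.94964445) = 0.377057

x=37.050563 y=0.377057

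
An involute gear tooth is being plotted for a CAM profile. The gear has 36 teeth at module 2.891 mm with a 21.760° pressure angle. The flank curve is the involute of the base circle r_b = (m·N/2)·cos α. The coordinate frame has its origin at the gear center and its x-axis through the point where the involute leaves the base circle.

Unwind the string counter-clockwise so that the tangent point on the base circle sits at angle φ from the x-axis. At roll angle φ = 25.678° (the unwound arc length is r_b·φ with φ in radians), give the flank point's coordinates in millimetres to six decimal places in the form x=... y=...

pitch radius r_p = m·N/2 = 2.891·36/2 = 52.038000
base radius r_b = r_p·cos α = 52.038000·cos 21.760° = 48.330025
roll angle φ = 25.678° = 0.44816565 rad
x = r_b·(cos φ + φ·sin φ) = 48.330025·(0.90124347 + 0.44816565·0.43331306) = 52.942619
y = r_b·(sin φ − φ·cos φ) = 48.330025·(0.43331306 − 0.44816565·0.90124347) = 1.421227

x=52.942619 y=1.421227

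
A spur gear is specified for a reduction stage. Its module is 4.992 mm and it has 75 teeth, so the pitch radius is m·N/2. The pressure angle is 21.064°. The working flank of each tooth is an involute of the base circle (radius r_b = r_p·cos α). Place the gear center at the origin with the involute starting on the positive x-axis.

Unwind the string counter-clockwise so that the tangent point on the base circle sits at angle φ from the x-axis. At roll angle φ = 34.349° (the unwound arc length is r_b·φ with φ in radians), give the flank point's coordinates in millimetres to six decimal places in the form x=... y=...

pitch radius r_p = m·N/2 = 4.992·75/2 = 187.200000
base radius r_b = r_p·cos α = 187.200000·cos 21.064° = 174.691211
roll angle φ = 34.349° = 0.59950314 rad
x = r_b·(cos φ + φ·sin φ) = 174.691211·(0.82561606 + 0.59950314·0.56423233) = 203.318753
y = r_b·(sin φ − φ·cos φ) = 174.691211·(0.56423233 − 0.59950314·0.82561606) = 12.101368

x=203.318753 y=12.101368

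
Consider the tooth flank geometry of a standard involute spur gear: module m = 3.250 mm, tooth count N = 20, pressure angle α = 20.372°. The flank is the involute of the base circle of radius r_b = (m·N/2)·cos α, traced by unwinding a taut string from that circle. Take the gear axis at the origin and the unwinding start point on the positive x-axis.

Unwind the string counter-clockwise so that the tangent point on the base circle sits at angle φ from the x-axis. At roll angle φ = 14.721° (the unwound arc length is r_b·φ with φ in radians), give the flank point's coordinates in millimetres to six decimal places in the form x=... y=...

x=31.456277 y=0.171114

pitch radius r_p = m·N/2 = 3.250·20/2 = 32.500000
base radius r_b = r_p·cos α = 32.500000·cos 20.372° = 30.467197
roll angle φ = 14.721° = 0.25692992 rad
x = r_b·(cos φ + φ·sin φ) = 30.467197·(0.96717468 + 0.25692992·0.25411245) = 31.456277
y = r_b·(sin φ − φ·cos φ) = 30.467197·(0.25411245 − 0.25692992·0.96717468) = 0.171114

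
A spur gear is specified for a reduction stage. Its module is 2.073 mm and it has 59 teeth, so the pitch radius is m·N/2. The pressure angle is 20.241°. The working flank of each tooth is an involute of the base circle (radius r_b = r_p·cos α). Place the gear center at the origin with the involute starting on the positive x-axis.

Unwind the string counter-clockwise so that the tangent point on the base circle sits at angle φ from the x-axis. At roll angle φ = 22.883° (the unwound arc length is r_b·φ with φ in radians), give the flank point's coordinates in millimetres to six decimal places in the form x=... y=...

x=61.772168 y=1.199070

pitch radius r_p = m·N/2 = 2.073·59/2 = 61.153500
base radius r_b = r_p·cos α = 61.153500·cos 20.241° = 57.377008
roll angle φ = 22.883° = 0.39938369 rad
x = r_b·(cos φ + φ·sin φ) = 57.377008·(0.92130082 + 0.39938369·0.38885061) = 61.772168
y = r_b·(sin φ − φ·cos φ) = 57.377008·(0.38885061 − 0.39938369·0.92130082) = 1.199070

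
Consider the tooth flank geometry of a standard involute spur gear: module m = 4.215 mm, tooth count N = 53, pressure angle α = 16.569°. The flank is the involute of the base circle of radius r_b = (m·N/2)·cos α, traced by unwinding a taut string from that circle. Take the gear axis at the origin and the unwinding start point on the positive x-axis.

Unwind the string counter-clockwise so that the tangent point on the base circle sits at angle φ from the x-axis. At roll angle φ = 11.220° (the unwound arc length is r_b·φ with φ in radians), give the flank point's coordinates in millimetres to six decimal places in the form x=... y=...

pitch radius r_p = m·N/2 = 4.215·53/2 = 111.697500
base radius r_b = r_p·cos α = 111.697500·cos 16.569° = 107.059485
roll angle φ = 11.220° = 0.19582594 rad
x = r_b·(cos φ + φ·sin φ) = 107.059485·(0.98088730 + 0.19582594·0.19457676) = 109.092596
y = r_b·(sin φ − φ·cos φ) = 107.059485·(0.19457676 − 0.19582594·0.98088730) = 0.266961

x=109.092596 y=0.266961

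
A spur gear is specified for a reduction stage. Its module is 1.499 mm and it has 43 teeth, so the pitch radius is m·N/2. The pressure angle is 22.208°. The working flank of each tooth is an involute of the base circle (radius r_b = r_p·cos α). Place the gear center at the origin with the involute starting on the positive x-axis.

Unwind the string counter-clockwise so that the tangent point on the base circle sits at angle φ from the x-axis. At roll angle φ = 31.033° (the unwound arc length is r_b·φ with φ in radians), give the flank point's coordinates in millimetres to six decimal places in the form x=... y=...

pitch radius r_p = m·N/2 = 1.499·43/2 = 32.228500
base radius r_b = r_p·cos α = 32.228500·cos 22.208° = 29.837720
roll angle φ = 31.033° = 0.54162803 rad
x = r_b·(cos φ + φ·sin φ) = 29.837720·(0.85687052 + 0.54162803·0.51553168) = 33.898541
y = r_b·(sin φ − φ·cos φ) = 29.837720·(0.51553168 − 0.54162803·0.85687052) = 1.534452

x=33.898541 y=1.534452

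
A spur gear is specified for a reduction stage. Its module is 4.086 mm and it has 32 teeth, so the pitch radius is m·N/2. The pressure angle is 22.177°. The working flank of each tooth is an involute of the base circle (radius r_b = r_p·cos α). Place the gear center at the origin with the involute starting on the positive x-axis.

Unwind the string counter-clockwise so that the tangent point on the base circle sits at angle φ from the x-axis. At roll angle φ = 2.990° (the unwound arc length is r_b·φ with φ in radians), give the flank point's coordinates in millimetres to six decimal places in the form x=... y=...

x=60.622004 y=0.002867

pitch radius r_p = m·N/2 = 4.086·32/2 = 65.376000
base radius r_b = r_p·cos α = 65.376000·cos 22.177° = 60.539626
roll angle φ = 2.990° = 0.05218534 rad
x = r_b·(cos φ + φ·sin φ) = 60.539626·(0.99863865 + 0.05218534·0.05216166) = 60.622004
y = r_b·(sin φ − φ·cos φ) = 60.539626·(0.05216166 − 0.05218534·0.99863865) = 0.002867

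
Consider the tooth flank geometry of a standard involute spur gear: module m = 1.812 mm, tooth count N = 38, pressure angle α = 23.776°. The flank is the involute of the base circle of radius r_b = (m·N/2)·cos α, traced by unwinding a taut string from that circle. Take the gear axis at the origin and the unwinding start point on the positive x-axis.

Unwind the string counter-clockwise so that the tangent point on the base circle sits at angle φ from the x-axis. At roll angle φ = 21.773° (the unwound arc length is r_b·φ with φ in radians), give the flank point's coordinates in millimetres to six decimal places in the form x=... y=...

pitch radius r_p = m·N/2 = 1.812·38/2 = 34.428000
base radius r_b = r_p·cos α = 34.428000·cos 23.776° = 31.506048
roll angle φ = 21.773° = 0.38001054 rad
x = r_b·(cos φ + φ·sin φ) = 31.506048·(0.92866073 + 0.38001054·0.37093026) = 33.699441
y = r_b·(sin φ − φ·cos φ) = 31.506048·(0.37093026 − 0.38001054·0.92866073) = 0.568035

x=33.699441 y=0.568035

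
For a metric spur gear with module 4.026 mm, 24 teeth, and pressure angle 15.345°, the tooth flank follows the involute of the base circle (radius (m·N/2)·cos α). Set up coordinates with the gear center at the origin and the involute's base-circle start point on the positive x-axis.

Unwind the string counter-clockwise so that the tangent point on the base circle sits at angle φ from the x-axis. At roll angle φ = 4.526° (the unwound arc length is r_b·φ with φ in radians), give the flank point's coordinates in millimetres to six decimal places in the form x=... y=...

pitch radius r_p = m·N/2 = 4.026·24/2 = 48.312000
base radius r_b = r_p·cos α = 48.312000·cos 15.345° = 46.589671
roll angle φ = 4.526° = 0.07899360 rad
x = r_b·(cos φ + φ·sin φ) = 46.589671·(0.99688163 + 0.07899360·0.07891147) = 46.734804
y = r_b·(sin φ − φ·cos φ) = 46.589671·(0.07891147 − 0.07899360·0.99688163) = 0.007650

x=46.734804 y=0.007650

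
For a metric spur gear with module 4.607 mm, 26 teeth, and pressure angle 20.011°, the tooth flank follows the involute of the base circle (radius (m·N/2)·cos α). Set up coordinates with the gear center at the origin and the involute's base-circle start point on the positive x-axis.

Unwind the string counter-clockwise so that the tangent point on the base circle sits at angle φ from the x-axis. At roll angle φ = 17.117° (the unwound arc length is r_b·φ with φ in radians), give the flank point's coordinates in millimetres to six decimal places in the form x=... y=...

pitch radius r_p = m·N/2 = 4.607·26/2 = 59.891000
base radius r_b = r_p·cos α = 59.891000·cos 20.011° = 56.275197
roll angle φ = 17.117° = 0.29874801 rad
x = r_b·(cos φ + φ·sin φ) = 56.275197·(0.95570573 + 0.29874801·0.29432390) = 58.730732
y = r_b·(sin φ − φ·cos φ) = 56.275197·(0.29432390 − 0.29874801·0.95570573) = 0.495712

x=58.730732 y=0.495712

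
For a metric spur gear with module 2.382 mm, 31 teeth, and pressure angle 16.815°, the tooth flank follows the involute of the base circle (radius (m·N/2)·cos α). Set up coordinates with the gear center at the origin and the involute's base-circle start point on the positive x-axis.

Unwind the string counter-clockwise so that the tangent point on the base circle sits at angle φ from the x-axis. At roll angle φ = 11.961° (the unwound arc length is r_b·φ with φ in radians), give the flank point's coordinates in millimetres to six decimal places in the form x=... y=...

x=36.104143 y=0.106713

pitch radius r_p = m·N/2 = 2.382·31/2 = 36.921000
base radius r_b = r_p·cos α = 36.921000·cos 16.815° = 35.342398
roll angle φ = 11.961° = 0.20875883 rad
x = r_b·(cos φ + φ·sin φ) = 35.342398·(0.97828890 + 0.20875883·0.20724584) = 36.104143
y = r_b·(sin φ − φ·cos φ) = 35.342398·(0.20724584 − 0.20875883·0.97828890) = 0.106713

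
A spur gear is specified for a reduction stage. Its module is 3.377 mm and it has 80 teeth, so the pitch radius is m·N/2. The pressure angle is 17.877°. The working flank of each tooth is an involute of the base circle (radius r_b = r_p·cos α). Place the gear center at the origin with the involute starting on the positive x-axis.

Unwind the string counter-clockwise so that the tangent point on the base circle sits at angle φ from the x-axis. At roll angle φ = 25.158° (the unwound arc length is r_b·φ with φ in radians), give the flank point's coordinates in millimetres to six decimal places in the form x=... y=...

pitch radius r_p = m·N/2 = 3.377·80/2 = 135.080000
base radius r_b = r_p·cos α = 135.080000·cos 17.877° = 128.558028
roll angle φ = 25.158° = 0.43908993 rad
x = r_b·(cos φ + φ·sin φ) = 128.558028·(0.90513892 + 0.43908993·0.42511590) = 140.360045
y = r_b·(sin φ − φ·cos φ) = 128.558028·(0.42511590 − 0.43908993·0.90513892) = 3.558295

x=140.360045 y=3.558295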